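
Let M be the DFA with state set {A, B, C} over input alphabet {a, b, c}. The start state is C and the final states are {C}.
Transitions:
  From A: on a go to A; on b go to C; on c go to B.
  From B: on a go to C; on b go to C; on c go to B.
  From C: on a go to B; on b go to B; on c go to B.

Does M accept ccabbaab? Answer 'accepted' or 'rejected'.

C --c--> B
B --c--> B
B --a--> C
C --b--> B
B --b--> C
C --a--> B
B --a--> C
C --b--> B
End in state B, which is not an accepting state.

rejected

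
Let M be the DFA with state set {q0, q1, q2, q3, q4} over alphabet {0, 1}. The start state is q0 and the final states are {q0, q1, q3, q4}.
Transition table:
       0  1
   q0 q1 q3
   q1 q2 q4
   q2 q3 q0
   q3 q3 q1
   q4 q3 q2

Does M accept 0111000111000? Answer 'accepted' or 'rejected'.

q0 --0--> q1
q1 --1--> q4
q4 --1--> q2
q2 --1--> q0
q0 --0--> q1
q1 --0--> q2
q2 --0--> q3
q3 --1--> q1
q1 --1--> q4
q4 --1--> q2
q2 --0--> q3
q3 --0--> q3
q3 --0--> q3
End in state q3, which is an accepting state.

accepted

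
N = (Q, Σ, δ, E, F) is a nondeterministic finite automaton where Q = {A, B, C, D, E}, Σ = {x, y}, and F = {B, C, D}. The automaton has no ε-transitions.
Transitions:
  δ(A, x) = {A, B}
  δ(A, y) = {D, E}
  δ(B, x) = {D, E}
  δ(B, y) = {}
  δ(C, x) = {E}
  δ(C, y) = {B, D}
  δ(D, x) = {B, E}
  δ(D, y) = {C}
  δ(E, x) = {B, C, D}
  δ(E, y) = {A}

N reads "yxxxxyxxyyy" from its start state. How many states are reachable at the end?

Start: {E}
read y: {A}
read x: {A, B}
read x: {A, B, D, E}
read x: {A, B, C, D, E}
read x: {A, B, C, D, E}
read y: {A, B, C, D, E}
read x: {A, B, C, D, E}
read x: {A, B, C, D, E}
read y: {A, B, C, D, E}
read y: {A, B, C, D, E}
read y: {A, B, C, D, E}
Final reachable set {A, B, C, D, E} has 5 states.

5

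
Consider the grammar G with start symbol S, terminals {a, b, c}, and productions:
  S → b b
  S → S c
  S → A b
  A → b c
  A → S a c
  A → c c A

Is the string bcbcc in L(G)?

S ⇒ Sc ⇒ Scc ⇒ Abcc ⇒ bcbcc

yes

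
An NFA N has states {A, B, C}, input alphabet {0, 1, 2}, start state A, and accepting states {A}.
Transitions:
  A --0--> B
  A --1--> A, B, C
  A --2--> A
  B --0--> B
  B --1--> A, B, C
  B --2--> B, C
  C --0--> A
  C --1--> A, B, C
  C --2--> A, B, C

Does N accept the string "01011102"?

Start: {A}
read 0: {B}
read 1: {A, B, C}
read 0: {A, B}
read 1: {A, B, C}
read 1: {A, B, C}
read 1: {A, B, C}
read 0: {A, B}
read 2: {A, B, C}
Reachable ∩ accepting = {A} — nonempty.

accepted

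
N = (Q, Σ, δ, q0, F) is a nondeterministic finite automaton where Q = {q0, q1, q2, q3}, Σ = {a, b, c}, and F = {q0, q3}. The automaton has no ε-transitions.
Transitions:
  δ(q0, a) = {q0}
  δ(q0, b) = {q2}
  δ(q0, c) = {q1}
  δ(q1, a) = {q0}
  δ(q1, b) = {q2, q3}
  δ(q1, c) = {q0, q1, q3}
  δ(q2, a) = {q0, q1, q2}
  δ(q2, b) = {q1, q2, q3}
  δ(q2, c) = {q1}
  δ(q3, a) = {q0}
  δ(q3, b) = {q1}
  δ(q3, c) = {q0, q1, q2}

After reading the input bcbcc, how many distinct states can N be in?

3

Start: {q0}
read b: {q2}
read c: {q1}
read b: {q2, q3}
read c: {q0, q1, q2}
read c: {q0, q1, q3}
Final reachable set {q0, q1, q3} has 3 states.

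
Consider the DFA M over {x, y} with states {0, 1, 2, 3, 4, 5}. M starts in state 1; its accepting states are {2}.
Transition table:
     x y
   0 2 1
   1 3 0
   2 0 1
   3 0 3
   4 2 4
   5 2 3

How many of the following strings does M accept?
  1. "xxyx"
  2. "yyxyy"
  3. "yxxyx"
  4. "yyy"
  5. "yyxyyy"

0

"xxyx": rejected
"yyxyy": rejected
"yxxyx": rejected
"yyy": rejected
"yyxyyy": rejected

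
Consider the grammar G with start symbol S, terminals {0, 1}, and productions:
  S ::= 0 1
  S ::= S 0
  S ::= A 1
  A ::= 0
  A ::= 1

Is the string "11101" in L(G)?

no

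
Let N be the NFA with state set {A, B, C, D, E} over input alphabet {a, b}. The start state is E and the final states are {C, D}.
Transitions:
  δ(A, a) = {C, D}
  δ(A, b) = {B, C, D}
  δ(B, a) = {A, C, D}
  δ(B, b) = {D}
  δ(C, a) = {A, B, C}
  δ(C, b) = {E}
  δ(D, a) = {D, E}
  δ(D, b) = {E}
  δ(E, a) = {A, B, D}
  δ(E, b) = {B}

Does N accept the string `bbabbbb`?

Start: {E}
read b: {B}
read b: {D}
read a: {D, E}
read b: {B, E}
read b: {B, D}
read b: {D, E}
read b: {B, E}
Reachable ∩ accepting = {} — empty.

rejected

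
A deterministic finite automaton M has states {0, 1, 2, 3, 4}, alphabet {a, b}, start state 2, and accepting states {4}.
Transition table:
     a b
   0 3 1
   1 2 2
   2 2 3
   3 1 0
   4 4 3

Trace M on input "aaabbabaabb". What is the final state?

3

2 --a--> 2
2 --a--> 2
2 --a--> 2
2 --b--> 3
3 --b--> 0
0 --a--> 3
3 --b--> 0
0 --a--> 3
3 --a--> 1
1 --b--> 2
2 --b--> 3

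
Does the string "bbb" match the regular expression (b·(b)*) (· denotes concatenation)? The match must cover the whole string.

Split as b·bb: b matches b and (b)* matches bb.

yes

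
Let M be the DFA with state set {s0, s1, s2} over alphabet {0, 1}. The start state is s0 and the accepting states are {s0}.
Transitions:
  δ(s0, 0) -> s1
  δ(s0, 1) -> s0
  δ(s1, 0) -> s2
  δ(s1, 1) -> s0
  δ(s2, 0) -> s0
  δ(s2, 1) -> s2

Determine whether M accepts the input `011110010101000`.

accepted

s0 --0--> s1
s1 --1--> s0
s0 --1--> s0
s0 --1--> s0
s0 --1--> s0
s0 --0--> s1
s1 --0--> s2
s2 --1--> s2
s2 --0--> s0
s0 --1--> s0
s0 --0--> s1
s1 --1--> s0
s0 --0--> s1
s1 --0--> s2
s2 --0--> s0
End in state s0, which is an accepting state.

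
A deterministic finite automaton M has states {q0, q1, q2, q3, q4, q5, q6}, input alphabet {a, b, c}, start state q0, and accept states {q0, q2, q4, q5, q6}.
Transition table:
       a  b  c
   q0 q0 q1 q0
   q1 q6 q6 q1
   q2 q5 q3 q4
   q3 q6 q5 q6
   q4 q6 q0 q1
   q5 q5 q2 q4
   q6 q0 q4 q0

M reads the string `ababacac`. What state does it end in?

q0 --a--> q0
q0 --b--> q1
q1 --a--> q6
q6 --b--> q4
q4 --a--> q6
q6 --c--> q0
q0 --a--> q0
q0 --c--> q0

q0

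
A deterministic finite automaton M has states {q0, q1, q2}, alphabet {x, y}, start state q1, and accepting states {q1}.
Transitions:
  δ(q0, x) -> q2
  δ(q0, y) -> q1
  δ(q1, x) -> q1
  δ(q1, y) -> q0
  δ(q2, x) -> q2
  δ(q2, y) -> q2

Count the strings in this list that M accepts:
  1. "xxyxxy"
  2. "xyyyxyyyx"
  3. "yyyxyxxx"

"xxyxxy": rejected
"xyyyxyyyx": rejected
"yyyxyxxx": rejected

0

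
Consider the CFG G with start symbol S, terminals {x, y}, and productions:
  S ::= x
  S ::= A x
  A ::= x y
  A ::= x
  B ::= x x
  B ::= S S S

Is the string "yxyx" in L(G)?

no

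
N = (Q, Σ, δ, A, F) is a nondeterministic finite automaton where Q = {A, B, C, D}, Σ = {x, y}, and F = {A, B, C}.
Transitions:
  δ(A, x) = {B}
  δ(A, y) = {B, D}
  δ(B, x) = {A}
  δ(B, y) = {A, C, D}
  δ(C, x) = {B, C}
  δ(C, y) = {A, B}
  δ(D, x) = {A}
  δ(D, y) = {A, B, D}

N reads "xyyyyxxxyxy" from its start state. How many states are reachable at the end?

4

Start: {A}
read x: {B}
read y: {A, C, D}
read y: {A, B, D}
read y: {A, B, C, D}
read y: {A, B, C, D}
read x: {A, B, C}
read x: {A, B, C}
read x: {A, B, C}
read y: {A, B, C, D}
read x: {A, B, C}
read y: {A, B, C, D}
Final reachable set {A, B, C, D} has 4 states.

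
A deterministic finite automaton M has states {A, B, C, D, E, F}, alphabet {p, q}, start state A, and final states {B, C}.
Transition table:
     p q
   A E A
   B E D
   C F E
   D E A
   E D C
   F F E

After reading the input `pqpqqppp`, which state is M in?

F

A --p--> E
E --q--> C
C --p--> F
F --q--> E
E --q--> C
C --p--> F
F --p--> F
F --p--> F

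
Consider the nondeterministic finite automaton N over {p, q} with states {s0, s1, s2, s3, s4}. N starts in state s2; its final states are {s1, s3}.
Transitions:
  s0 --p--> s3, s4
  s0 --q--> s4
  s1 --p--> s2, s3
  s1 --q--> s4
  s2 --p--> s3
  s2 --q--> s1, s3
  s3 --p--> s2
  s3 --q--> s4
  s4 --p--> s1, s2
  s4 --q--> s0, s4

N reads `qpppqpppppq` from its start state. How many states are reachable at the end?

3

Start: {s2}
read q: {s1, s3}
read p: {s2, s3}
read p: {s2, s3}
read p: {s2, s3}
read q: {s1, s3, s4}
read p: {s1, s2, s3}
read p: {s2, s3}
read p: {s2, s3}
read p: {s2, s3}
read p: {s2, s3}
read q: {s1, s3, s4}
Final reachable set {s1, s3, s4} has 3 states.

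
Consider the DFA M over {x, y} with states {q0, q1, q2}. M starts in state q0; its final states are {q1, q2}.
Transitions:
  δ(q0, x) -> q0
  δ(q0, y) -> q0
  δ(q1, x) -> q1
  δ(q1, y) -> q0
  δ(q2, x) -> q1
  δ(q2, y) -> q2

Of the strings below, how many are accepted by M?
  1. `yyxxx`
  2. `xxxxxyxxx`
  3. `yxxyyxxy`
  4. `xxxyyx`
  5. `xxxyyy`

`yyxxx`: rejected
`xxxxxyxxx`: rejected
`yxxyyxxy`: rejected
`xxxyyx`: rejected
`xxxyyy`: rejected

0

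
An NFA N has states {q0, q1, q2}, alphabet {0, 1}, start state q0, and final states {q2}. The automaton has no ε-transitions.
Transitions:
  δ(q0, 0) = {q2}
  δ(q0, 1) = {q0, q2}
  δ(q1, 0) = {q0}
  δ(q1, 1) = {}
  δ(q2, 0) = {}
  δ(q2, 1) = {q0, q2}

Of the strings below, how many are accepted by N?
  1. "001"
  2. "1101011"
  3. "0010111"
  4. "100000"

"001": rejected
"1101011": accepted
"0010111": rejected
"100000": rejected

1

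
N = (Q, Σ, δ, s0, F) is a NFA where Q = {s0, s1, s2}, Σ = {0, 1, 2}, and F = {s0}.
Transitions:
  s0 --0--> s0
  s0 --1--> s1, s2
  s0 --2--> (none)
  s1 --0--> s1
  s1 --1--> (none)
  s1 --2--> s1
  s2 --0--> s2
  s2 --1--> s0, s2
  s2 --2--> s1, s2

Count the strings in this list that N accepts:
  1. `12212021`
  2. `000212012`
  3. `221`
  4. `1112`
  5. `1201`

`12212021`: accepted
`000212012`: rejected
`221`: rejected
`1112`: rejected
`1201`: accepted

2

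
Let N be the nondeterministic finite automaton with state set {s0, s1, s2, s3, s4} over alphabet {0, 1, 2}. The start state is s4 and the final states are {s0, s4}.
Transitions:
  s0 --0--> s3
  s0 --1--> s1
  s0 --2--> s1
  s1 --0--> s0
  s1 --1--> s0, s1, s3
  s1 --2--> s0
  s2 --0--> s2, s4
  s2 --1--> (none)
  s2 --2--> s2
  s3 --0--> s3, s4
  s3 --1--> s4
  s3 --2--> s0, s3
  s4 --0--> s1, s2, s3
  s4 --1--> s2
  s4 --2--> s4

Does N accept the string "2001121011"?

Start: {s4}
read 2: {s4}
read 0: {s1, s2, s3}
read 0: {s0, s2, s3, s4}
read 1: {s1, s2, s4}
read 1: {s0, s1, s2, s3}
read 2: {s0, s1, s2, s3}
read 1: {s0, s1, s3, s4}
read 0: {s0, s1, s2, s3, s4}
read 1: {s0, s1, s2, s3, s4}
read 1: {s0, s1, s2, s3, s4}
Reachable ∩ accepting = {s0, s4} — nonempty.

accepted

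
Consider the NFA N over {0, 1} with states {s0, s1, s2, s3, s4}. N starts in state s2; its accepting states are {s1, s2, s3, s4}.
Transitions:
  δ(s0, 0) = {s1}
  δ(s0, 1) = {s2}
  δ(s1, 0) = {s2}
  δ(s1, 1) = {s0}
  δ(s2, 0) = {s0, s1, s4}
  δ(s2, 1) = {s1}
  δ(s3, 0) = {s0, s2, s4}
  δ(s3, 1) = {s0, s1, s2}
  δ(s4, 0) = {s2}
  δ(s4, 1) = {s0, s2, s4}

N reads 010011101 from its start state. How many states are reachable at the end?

4

Start: {s2}
read 0: {s0, s1, s4}
read 1: {s0, s2, s4}
read 0: {s0, s1, s2, s4}
read 0: {s0, s1, s2, s4}
read 1: {s0, s1, s2, s4}
read 1: {s0, s1, s2, s4}
read 1: {s0, s1, s2, s4}
read 0: {s0, s1, s2, s4}
read 1: {s0, s1, s2, s4}
Final reachable set {s0, s1, s2, s4} has 4 states.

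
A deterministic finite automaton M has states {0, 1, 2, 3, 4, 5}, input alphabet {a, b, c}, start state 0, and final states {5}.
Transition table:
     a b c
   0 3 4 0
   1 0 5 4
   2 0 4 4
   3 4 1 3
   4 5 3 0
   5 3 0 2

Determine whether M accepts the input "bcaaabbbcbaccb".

rejected

0 --b--> 4
4 --c--> 0
0 --a--> 3
3 --a--> 4
4 --a--> 5
5 --b--> 0
0 --b--> 4
4 --b--> 3
3 --c--> 3
3 --b--> 1
1 --a--> 0
0 --c--> 0
0 --c--> 0
0 --b--> 4
End in state 4, which is not an accepting state.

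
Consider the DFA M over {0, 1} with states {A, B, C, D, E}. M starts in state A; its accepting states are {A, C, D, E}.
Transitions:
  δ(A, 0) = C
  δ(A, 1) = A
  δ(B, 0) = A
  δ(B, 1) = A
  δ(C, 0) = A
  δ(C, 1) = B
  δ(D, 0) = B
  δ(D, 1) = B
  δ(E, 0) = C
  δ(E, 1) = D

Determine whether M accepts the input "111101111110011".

A --1--> A
A --1--> A
A --1--> A
A --1--> A
A --0--> C
C --1--> B
B --1--> A
A --1--> A
A --1--> A
A --1--> A
A --1--> A
A --0--> C
C --0--> A
A --1--> A
A --1--> A
End in state A, which is an accepting state.

accepted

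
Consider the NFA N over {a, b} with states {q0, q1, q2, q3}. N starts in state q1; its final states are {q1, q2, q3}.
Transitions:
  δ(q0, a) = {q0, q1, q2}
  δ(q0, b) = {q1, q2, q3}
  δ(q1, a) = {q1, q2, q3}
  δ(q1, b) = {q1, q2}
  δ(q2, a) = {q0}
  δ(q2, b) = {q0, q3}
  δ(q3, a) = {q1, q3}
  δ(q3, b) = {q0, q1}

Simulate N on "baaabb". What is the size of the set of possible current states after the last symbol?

Start: {q1}
read b: {q1, q2}
read a: {q0, q1, q2, q3}
read a: {q0, q1, q2, q3}
read a: {q0, q1, q2, q3}
read b: {q0, q1, q2, q3}
read b: {q0, q1, q2, q3}
Final reachable set {q0, q1, q2, q3} has 4 states.

4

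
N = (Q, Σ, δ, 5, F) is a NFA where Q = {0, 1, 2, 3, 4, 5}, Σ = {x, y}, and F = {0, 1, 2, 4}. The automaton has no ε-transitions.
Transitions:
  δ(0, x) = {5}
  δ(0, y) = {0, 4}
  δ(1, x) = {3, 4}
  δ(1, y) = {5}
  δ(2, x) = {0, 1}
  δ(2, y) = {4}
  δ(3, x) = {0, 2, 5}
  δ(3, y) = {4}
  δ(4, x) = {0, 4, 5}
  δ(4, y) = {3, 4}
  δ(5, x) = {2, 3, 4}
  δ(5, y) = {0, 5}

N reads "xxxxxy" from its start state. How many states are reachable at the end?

4

Start: {5}
read x: {2, 3, 4}
read x: {0, 1, 2, 4, 5}
read x: {0, 1, 2, 3, 4, 5}
read x: {0, 1, 2, 3, 4, 5}
read x: {0, 1, 2, 3, 4, 5}
read y: {0, 3, 4, 5}
Final reachable set {0, 3, 4, 5} has 4 states.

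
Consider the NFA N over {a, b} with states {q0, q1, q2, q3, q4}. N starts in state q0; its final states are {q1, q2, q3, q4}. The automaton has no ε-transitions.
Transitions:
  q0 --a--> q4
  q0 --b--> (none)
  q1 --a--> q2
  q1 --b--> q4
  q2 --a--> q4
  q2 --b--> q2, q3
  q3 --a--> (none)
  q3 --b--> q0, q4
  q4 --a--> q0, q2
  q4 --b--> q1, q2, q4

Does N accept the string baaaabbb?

Start: {q0}
read b: {}
The reachable set is empty and stays empty for the remaining 7 symbols.
Reachable ∩ accepting = {} — empty.

rejected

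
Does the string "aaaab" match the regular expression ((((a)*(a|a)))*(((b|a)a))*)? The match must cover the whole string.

no

No split of aaaab into u·v has (((a)*(a|a)))* matching u and (((b|a)a))* matching v.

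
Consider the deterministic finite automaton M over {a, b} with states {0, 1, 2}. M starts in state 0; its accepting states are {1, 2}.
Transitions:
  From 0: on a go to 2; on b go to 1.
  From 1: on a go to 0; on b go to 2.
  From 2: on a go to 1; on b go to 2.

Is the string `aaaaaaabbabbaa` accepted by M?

0 --a--> 2
2 --a--> 1
1 --a--> 0
0 --a--> 2
2 --a--> 1
1 --a--> 0
0 --a--> 2
2 --b--> 2
2 --b--> 2
2 --a--> 1
1 --b--> 2
2 --b--> 2
2 --a--> 1
1 --a--> 0
End in state 0, which is not an accepting state.

rejected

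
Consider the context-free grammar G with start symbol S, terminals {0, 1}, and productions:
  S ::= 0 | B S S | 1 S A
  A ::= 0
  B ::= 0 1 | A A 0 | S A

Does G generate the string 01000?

no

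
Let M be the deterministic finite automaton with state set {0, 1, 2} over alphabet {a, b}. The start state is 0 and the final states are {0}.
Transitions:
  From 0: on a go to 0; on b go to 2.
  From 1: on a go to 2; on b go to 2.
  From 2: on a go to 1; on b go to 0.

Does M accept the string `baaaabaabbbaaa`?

rejected

0 --b--> 2
2 --a--> 1
1 --a--> 2
2 --a--> 1
1 --a--> 2
2 --b--> 0
0 --a--> 0
0 --a--> 0
0 --b--> 2
2 --b--> 0
0 --b--> 2
2 --a--> 1
1 --a--> 2
2 --a--> 1
End in state 1, which is not an accepting state.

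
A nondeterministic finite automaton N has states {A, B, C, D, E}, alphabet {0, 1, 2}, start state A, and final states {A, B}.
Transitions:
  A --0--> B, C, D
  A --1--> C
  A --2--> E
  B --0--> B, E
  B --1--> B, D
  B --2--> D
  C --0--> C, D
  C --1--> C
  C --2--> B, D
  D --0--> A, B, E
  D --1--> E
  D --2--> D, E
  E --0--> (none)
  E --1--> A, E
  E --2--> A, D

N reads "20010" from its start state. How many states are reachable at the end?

Start: {A}
read 2: {E}
read 0: {}
The reachable set is empty and stays empty for the remaining 3 symbols.
Final reachable set {} has 0 states.

0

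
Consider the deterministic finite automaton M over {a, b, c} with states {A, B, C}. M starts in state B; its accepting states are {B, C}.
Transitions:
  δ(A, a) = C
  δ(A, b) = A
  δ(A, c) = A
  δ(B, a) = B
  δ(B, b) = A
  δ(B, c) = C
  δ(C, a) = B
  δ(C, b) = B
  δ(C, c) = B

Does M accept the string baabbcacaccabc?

rejected

B --b--> A
A --a--> C
C --a--> B
B --b--> A
A --b--> A
A --c--> A
A --a--> C
C --c--> B
B --a--> B
B --c--> C
C --c--> B
B --a--> B
B --b--> A
A --c--> A
End in state A, which is not an accepting state.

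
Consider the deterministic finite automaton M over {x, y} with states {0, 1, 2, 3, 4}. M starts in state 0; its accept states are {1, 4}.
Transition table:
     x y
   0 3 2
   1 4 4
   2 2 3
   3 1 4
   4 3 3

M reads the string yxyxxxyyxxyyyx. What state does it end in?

1

0 --y--> 2
2 --x--> 2
2 --y--> 3
3 --x--> 1
1 --x--> 4
4 --x--> 3
3 --y--> 4
4 --y--> 3
3 --x--> 1
1 --x--> 4
4 --y--> 3
3 --y--> 4
4 --y--> 3
3 --x--> 1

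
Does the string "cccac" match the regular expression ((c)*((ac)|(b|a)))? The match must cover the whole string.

Split as ccc·ac: (c)* matches ccc and ((ac)|(b|a)) matches ac.

yes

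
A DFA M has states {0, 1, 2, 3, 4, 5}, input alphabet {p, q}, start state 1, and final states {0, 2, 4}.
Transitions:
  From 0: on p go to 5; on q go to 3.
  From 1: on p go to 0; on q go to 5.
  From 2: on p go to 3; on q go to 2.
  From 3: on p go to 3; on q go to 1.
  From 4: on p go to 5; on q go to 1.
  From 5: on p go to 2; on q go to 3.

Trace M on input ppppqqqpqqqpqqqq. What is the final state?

1 --p--> 0
0 --p--> 5
5 --p--> 2
2 --p--> 3
3 --q--> 1
1 --q--> 5
5 --q--> 3
3 --p--> 3
3 --q--> 1
1 --q--> 5
5 --q--> 3
3 --p--> 3
3 --q--> 1
1 --q--> 5
5 --q--> 3
3 --q--> 1

1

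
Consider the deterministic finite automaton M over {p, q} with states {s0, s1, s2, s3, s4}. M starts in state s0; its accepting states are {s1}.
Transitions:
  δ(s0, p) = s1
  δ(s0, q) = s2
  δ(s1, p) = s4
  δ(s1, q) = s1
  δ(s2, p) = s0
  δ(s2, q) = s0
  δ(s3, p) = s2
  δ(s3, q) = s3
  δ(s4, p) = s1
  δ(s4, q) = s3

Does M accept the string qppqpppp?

accepted

s0 --q--> s2
s2 --p--> s0
s0 --p--> s1
s1 --q--> s1
s1 --p--> s4
s4 --p--> s1
s1 --p--> s4
s4 --p--> s1
End in state s1, which is an accepting state.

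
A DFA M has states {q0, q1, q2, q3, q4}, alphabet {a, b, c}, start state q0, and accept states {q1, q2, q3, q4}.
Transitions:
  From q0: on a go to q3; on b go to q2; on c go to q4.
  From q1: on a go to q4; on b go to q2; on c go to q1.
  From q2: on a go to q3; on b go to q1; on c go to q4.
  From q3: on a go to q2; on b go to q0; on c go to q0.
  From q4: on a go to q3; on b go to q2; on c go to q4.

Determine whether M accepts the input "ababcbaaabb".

accepted

q0 --a--> q3
q3 --b--> q0
q0 --a--> q3
q3 --b--> q0
q0 --c--> q4
q4 --b--> q2
q2 --a--> q3
q3 --a--> q2
q2 --a--> q3
q3 --b--> q0
q0 --b--> q2
End in state q2, which is an accepting state.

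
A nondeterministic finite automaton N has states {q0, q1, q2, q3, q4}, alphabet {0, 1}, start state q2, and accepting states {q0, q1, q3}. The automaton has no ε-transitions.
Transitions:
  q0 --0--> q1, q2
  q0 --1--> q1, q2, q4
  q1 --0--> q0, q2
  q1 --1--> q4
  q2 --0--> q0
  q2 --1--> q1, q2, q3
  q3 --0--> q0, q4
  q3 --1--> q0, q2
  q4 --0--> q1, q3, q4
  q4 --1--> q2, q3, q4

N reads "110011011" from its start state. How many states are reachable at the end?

5

Start: {q2}
read 1: {q1, q2, q3}
read 1: {q0, q1, q2, q3, q4}
read 0: {q0, q1, q2, q3, q4}
read 0: {q0, q1, q2, q3, q4}
read 1: {q0, q1, q2, q3, q4}
read 1: {q0, q1, q2, q3, q4}
read 0: {q0, q1, q2, q3, q4}
read 1: {q0, q1, q2, q3, q4}
read 1: {q0, q1, q2, q3, q4}
Final reachable set {q0, q1, q2, q3, q4} has 5 states.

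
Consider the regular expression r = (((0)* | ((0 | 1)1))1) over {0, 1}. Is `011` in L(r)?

Split as 01·1: ((0)*|((0|1)1)) matches 01 and 1 matches 1.

yes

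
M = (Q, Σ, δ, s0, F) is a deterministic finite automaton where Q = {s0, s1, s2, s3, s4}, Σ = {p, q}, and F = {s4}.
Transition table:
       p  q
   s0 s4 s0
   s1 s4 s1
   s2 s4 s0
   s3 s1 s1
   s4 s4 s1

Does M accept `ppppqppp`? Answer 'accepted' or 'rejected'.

accepted

s0 --p--> s4
s4 --p--> s4
s4 --p--> s4
s4 --p--> s4
s4 --q--> s1
s1 --p--> s4
s4 --p--> s4
s4 --p--> s4
End in state s4, which is an accepting state.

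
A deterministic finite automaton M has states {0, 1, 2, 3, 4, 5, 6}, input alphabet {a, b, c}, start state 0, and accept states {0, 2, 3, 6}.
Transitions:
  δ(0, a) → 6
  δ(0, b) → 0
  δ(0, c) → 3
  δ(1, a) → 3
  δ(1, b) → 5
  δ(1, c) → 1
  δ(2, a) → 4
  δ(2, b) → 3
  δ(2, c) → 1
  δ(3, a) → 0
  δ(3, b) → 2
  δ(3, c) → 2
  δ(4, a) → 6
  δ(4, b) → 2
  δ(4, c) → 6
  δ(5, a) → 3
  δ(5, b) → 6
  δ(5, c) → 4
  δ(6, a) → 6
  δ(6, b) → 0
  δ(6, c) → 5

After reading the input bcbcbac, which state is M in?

0 --b--> 0
0 --c--> 3
3 --b--> 2
2 --c--> 1
1 --b--> 5
5 --a--> 3
3 --c--> 2

2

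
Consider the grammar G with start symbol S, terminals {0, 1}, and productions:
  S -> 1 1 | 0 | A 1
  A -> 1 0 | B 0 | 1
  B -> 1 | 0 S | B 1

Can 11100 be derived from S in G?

no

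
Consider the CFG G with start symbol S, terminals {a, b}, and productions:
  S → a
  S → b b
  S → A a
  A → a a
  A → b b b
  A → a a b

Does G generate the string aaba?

S ⇒ Aa ⇒ aaba

yes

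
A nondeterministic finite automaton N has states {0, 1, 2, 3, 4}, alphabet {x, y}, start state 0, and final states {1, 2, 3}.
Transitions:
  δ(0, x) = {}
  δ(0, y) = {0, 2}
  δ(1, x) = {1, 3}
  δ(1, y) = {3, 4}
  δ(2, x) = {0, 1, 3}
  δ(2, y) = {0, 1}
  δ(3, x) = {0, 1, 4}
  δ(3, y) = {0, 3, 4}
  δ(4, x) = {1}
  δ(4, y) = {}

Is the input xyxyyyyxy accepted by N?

Start: {0}
read x: {}
The reachable set is empty and stays empty for the remaining 8 symbols.
Reachable ∩ accepting = {} — empty.

rejected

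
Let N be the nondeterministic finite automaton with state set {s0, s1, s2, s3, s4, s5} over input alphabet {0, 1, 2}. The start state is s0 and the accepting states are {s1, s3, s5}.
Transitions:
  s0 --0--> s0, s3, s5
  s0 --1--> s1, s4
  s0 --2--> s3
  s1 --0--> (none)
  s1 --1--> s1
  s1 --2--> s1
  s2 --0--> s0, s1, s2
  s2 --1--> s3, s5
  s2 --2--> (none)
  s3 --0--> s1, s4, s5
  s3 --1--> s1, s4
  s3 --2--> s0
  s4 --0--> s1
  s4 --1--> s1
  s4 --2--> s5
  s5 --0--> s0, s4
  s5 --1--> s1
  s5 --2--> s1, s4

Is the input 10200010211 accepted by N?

rejected

Start: {s0}
read 1: {s1, s4}
read 0: {s1}
read 2: {s1}
read 0: {}
The reachable set is empty and stays empty for the remaining 7 symbols.
Reachable ∩ accepting = {} — empty.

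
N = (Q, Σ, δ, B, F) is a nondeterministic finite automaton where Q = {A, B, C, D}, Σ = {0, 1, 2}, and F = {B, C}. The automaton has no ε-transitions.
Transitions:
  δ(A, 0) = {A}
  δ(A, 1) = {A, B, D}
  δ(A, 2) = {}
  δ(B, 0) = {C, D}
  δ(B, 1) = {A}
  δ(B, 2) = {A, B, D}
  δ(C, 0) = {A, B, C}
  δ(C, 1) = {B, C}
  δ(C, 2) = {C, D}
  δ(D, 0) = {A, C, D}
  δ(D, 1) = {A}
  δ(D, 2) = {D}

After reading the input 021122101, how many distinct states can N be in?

Start: {B}
read 0: {C, D}
read 2: {C, D}
read 1: {A, B, C}
read 1: {A, B, C, D}
read 2: {A, B, C, D}
read 2: {A, B, C, D}
read 1: {A, B, C, D}
read 0: {A, B, C, D}
read 1: {A, B, C, D}
Final reachable set {A, B, C, D} has 4 states.

4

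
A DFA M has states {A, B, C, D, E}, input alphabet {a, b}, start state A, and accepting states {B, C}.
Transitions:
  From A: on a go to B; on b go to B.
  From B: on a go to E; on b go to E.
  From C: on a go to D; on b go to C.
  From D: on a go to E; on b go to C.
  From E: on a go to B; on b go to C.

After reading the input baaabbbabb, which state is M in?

A --b--> B
B --a--> E
E --a--> B
B --a--> E
E --b--> C
C --b--> C
C --b--> C
C --a--> D
D --b--> C
C --b--> C

C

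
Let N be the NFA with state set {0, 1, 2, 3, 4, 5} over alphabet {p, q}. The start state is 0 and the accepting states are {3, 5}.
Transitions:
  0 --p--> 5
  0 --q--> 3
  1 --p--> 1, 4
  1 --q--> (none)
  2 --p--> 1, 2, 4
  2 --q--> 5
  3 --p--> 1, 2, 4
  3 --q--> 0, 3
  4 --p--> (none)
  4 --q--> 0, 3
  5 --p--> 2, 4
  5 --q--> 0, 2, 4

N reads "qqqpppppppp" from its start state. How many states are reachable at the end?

Start: {0}
read q: {3}
read q: {0, 3}
read q: {0, 3}
read p: {1, 2, 4, 5}
read p: {1, 2, 4}
read p: {1, 2, 4}
read p: {1, 2, 4}
read p: {1, 2, 4}
read p: {1, 2, 4}
read p: {1, 2, 4}
read p: {1, 2, 4}
Final reachable set {1, 2, 4} has 3 states.

3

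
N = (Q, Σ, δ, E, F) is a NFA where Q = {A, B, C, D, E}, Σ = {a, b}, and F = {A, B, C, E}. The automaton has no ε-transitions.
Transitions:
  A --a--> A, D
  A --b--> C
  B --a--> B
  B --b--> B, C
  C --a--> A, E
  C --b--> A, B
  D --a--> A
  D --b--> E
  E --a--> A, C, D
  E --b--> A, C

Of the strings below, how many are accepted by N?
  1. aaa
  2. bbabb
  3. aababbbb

3

aaa: accepted
bbabb: accepted
aababbbb: accepted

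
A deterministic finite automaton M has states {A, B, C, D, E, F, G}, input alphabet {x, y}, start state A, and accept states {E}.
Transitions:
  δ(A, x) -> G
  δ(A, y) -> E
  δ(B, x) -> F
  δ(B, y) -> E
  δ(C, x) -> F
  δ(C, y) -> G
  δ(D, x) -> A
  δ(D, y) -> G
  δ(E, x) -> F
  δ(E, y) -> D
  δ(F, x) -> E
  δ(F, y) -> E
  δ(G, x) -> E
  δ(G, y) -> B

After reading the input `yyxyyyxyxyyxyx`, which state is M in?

F

A --y--> E
E --y--> D
D --x--> A
A --y--> E
E --y--> D
D --y--> G
G --x--> E
E --y--> D
D --x--> A
A --y--> E
E --y--> D
D --x--> A
A --y--> E
E --x--> F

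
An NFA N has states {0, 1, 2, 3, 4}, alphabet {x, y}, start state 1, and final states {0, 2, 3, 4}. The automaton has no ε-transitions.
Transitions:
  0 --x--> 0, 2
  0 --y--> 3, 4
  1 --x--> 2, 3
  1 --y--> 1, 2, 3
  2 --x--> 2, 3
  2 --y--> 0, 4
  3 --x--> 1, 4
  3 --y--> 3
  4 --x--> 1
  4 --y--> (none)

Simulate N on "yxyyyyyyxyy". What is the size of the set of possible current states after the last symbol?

Start: {1}
read y: {1, 2, 3}
read x: {1, 2, 3, 4}
read y: {0, 1, 2, 3, 4}
read y: {0, 1, 2, 3, 4}
read y: {0, 1, 2, 3, 4}
read y: {0, 1, 2, 3, 4}
read y: {0, 1, 2, 3, 4}
read y: {0, 1, 2, 3, 4}
read x: {0, 1, 2, 3, 4}
read y: {0, 1, 2, 3, 4}
read y: {0, 1, 2, 3, 4}
Final reachable set {0, 1, 2, 3, 4} has 5 states.

5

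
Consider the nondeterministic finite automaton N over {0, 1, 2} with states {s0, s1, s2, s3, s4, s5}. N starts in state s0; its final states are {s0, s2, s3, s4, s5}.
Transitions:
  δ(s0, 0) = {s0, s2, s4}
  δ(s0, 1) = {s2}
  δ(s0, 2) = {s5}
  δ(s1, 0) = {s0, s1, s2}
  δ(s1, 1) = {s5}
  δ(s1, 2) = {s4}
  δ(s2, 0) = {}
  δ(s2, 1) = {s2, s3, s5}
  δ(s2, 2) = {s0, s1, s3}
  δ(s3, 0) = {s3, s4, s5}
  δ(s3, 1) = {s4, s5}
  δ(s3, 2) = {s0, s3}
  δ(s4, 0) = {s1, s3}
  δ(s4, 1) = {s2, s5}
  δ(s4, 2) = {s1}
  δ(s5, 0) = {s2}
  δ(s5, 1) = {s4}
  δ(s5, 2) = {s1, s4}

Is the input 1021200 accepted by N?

Start: {s0}
read 1: {s2}
read 0: {}
The reachable set is empty and stays empty for the remaining 5 symbols.
Reachable ∩ accepting = {} — empty.

rejected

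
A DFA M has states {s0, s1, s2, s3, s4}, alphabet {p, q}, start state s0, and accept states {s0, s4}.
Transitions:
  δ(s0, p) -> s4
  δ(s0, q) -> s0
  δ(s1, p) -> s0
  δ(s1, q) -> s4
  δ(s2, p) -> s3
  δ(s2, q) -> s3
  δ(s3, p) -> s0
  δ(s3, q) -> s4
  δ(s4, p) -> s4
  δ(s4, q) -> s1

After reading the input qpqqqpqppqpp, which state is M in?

s0 --q--> s0
s0 --p--> s4
s4 --q--> s1
s1 --q--> s4
s4 --q--> s1
s1 --p--> s0
s0 --q--> s0
s0 --p--> s4
s4 --p--> s4
s4 --q--> s1
s1 --p--> s0
s0 --p--> s4

s4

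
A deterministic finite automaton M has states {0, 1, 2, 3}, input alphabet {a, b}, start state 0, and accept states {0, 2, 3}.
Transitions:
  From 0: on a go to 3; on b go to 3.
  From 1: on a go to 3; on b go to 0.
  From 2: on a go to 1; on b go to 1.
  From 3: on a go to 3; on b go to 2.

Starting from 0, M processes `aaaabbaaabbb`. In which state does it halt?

0

0 --a--> 3
3 --a--> 3
3 --a--> 3
3 --a--> 3
3 --b--> 2
2 --b--> 1
1 --a--> 3
3 --a--> 3
3 --a--> 3
3 --b--> 2
2 --b--> 1
1 --b--> 0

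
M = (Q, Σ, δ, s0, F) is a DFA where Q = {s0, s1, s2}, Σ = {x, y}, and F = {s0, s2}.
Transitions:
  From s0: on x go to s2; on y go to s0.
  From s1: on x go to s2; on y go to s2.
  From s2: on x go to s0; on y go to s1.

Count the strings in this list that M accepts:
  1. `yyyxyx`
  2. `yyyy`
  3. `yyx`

`yyyxyx`: accepted
`yyyy`: accepted
`yyx`: accepted

3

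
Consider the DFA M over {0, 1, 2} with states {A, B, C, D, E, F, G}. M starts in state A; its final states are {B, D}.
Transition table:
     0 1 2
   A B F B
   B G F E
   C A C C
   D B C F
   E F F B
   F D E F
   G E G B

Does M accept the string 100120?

A --1--> F
F --0--> D
D --0--> B
B --1--> F
F --2--> F
F --0--> D
End in state D, which is an accepting state.

accepted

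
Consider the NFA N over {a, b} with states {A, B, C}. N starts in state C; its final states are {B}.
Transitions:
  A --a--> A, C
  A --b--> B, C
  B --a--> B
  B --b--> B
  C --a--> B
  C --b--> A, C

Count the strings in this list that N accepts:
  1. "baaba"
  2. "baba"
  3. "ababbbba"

"baaba": accepted
"baba": accepted
"ababbbba": accepted

3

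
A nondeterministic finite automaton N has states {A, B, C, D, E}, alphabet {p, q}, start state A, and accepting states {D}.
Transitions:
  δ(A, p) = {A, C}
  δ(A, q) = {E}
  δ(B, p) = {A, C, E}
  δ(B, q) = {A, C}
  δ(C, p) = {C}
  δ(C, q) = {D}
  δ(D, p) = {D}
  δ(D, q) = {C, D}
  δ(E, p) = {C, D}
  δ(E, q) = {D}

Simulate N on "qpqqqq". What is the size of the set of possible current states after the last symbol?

2

Start: {A}
read q: {E}
read p: {C, D}
read q: {C, D}
read q: {C, D}
read q: {C, D}
read q: {C, D}
Final reachable set {C, D} has 2 states.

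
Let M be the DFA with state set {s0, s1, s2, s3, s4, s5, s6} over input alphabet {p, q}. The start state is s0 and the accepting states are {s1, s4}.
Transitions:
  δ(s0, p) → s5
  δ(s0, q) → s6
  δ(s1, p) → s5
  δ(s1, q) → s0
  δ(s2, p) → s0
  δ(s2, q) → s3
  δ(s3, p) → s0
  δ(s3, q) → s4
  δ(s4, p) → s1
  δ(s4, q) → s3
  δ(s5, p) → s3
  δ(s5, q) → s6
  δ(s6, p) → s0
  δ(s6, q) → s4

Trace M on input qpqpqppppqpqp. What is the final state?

s0 --q--> s6
s6 --p--> s0
s0 --q--> s6
s6 --p--> s0
s0 --q--> s6
s6 --p--> s0
s0 --p--> s5
s5 --p--> s3
s3 --p--> s0
s0 --q--> s6
s6 --p--> s0
s0 --q--> s6
s6 --p--> s0

s0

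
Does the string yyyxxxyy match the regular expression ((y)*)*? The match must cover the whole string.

no

yyyxxxyy cannot be split into zero or more pieces each matching (y)*.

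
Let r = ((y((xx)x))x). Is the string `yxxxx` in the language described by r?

Split as yxxx·x: (y((xx)x)) matches yxxx and x matches x.

yes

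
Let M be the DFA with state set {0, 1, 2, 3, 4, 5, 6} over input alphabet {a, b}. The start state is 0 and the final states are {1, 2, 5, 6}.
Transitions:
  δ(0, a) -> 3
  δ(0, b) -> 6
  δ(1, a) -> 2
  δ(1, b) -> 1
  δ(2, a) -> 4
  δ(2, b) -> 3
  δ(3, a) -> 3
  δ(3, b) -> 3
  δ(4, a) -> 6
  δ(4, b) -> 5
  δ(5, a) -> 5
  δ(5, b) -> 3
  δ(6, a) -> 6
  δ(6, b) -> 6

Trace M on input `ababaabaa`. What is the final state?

0 --a--> 3
3 --b--> 3
3 --a--> 3
3 --b--> 3
3 --a--> 3
3 --a--> 3
3 --b--> 3
3 --a--> 3
3 --a--> 3

3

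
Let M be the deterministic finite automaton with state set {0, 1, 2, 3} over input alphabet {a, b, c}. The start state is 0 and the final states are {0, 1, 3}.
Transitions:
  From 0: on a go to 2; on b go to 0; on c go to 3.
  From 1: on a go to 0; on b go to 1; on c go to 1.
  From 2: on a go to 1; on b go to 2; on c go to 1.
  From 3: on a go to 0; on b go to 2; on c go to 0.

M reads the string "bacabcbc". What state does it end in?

1

0 --b--> 0
0 --a--> 2
2 --c--> 1
1 --a--> 0
0 --b--> 0
0 --c--> 3
3 --b--> 2
2 --c--> 1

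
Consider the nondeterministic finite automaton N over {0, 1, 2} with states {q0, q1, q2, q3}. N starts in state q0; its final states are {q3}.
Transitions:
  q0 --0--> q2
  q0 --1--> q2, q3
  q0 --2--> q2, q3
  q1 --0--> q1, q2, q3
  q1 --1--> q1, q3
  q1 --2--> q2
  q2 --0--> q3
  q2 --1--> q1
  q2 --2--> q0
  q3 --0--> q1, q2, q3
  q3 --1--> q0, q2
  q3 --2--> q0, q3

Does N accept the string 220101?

Start: {q0}
read 2: {q2, q3}
read 2: {q0, q3}
read 0: {q1, q2, q3}
read 1: {q0, q1, q2, q3}
read 0: {q1, q2, q3}
read 1: {q0, q1, q2, q3}
Reachable ∩ accepting = {q3} — nonempty.

accepted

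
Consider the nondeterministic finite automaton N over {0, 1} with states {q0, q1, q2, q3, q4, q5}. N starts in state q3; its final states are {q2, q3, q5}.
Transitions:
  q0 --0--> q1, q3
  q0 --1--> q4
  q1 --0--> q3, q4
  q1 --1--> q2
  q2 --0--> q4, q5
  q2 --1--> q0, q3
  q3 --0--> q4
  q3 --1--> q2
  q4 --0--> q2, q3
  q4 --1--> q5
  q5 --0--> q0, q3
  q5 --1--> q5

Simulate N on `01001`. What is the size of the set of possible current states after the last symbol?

2

Start: {q3}
read 0: {q4}
read 1: {q5}
read 0: {q0, q3}
read 0: {q1, q3, q4}
read 1: {q2, q5}
Final reachable set {q2, q5} has 2 states.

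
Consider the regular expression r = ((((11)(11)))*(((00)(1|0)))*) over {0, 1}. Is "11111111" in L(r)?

Split as 11111111·ε: (((11)(11)))* matches 11111111 and (((00)(1|0)))* matches ε.

yes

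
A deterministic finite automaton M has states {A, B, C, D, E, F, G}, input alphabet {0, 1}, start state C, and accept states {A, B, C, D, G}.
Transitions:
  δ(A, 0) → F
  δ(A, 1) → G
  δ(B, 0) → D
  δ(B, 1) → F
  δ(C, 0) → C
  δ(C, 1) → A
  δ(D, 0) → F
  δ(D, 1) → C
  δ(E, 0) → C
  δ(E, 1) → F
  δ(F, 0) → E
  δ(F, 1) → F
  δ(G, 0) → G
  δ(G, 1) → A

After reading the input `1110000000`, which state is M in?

C --1--> A
A --1--> G
G --1--> A
A --0--> F
F --0--> E
E --0--> C
C --0--> C
C --0--> C
C --0--> C
C --0--> C

C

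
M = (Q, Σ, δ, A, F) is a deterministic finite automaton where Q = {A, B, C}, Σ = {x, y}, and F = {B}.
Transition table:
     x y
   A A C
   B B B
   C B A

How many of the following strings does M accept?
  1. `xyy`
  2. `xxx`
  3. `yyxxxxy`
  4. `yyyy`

0

`xyy`: rejected
`xxx`: rejected
`yyxxxxy`: rejected
`yyyy`: rejected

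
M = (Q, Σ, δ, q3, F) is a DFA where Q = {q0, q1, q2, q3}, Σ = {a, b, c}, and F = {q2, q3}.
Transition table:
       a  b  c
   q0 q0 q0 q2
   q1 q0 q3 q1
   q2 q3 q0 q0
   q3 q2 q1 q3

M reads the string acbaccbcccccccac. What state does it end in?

q3 --a--> q2
q2 --c--> q0
q0 --b--> q0
q0 --a--> q0
q0 --c--> q2
q2 --c--> q0
q0 --b--> q0
q0 --c--> q2
q2 --c--> q0
q0 --c--> q2
q2 --c--> q0
q0 --c--> q2
q2 --c--> q0
q0 --c--> q2
q2 --a--> q3
q3 --c--> q3

q3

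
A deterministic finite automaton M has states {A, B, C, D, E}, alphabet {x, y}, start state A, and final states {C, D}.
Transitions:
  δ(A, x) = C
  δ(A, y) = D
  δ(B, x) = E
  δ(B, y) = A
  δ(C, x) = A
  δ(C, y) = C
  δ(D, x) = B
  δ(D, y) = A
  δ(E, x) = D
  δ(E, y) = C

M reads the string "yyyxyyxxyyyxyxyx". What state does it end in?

C

A --y--> D
D --y--> A
A --y--> D
D --x--> B
B --y--> A
A --y--> D
D --x--> B
B --x--> E
E --y--> C
C --y--> C
C --y--> C
C --x--> A
A --y--> D
D --x--> B
B --y--> A
A --x--> C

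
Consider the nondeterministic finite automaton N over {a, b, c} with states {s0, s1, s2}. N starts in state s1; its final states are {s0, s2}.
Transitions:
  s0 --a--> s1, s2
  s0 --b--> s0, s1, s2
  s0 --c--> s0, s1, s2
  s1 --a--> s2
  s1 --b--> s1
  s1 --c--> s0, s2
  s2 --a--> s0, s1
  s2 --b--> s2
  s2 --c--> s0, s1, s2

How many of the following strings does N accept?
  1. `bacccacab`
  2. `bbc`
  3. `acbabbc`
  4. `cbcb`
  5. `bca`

5

`bacccacab`: accepted
`bbc`: accepted
`acbabbc`: accepted
`cbcb`: accepted
`bca`: accepted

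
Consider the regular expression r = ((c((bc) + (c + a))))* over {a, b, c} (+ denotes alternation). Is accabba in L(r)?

no

accabba cannot be split into zero or more pieces each matching (c((bc)+(c+a))).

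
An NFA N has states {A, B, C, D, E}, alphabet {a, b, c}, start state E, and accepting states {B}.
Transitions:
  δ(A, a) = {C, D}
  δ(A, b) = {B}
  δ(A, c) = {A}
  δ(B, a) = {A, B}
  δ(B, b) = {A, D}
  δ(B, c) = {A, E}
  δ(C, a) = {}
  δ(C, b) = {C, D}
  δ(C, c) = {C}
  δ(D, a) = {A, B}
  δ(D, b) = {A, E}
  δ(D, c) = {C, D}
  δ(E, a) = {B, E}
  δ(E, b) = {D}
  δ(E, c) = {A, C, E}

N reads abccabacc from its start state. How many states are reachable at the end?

Start: {E}
read a: {B, E}
read b: {A, D}
read c: {A, C, D}
read c: {A, C, D}
read a: {A, B, C, D}
read b: {A, B, C, D, E}
read a: {A, B, C, D, E}
read c: {A, C, D, E}
read c: {A, C, D, E}
Final reachable set {A, C, D, E} has 4 states.

4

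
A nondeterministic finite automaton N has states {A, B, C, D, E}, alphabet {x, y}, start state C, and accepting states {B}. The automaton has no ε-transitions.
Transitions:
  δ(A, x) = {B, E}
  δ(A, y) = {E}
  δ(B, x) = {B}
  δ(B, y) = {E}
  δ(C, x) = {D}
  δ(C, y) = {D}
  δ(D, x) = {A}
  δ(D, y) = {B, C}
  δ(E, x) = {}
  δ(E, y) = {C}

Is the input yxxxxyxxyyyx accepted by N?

rejected

Start: {C}
read y: {D}
read x: {A}
read x: {B, E}
read x: {B}
read x: {B}
read y: {E}
read x: {}
The reachable set is empty and stays empty for the remaining 5 symbols.
Reachable ∩ accepting = {} — empty.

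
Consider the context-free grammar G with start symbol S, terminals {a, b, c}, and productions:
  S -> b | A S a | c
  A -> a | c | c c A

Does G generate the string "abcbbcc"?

no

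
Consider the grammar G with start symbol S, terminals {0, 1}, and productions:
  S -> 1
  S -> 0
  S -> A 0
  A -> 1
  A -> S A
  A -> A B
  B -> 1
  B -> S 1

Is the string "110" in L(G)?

yes

S ⇒ A0 ⇒ AB0 ⇒ 1B0 ⇒ 110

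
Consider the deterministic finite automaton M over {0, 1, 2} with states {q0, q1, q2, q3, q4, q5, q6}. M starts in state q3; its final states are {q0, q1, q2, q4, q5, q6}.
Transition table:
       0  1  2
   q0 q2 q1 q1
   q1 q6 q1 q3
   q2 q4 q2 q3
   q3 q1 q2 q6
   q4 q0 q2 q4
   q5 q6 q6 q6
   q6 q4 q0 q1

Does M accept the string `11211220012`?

rejected

q3 --1--> q2
q2 --1--> q2
q2 --2--> q3
q3 --1--> q2
q2 --1--> q2
q2 --2--> q3
q3 --2--> q6
q6 --0--> q4
q4 --0--> q0
q0 --1--> q1
q1 --2--> q3
End in state q3, which is not an accepting state.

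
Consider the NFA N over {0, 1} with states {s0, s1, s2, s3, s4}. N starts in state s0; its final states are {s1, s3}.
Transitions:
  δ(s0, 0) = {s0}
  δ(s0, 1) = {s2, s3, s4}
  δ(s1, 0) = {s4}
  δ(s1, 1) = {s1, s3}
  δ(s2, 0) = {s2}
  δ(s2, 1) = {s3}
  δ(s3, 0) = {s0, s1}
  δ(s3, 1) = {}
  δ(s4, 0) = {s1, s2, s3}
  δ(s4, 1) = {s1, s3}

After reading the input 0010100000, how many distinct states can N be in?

5

Start: {s0}
read 0: {s0}
read 0: {s0}
read 1: {s2, s3, s4}
read 0: {s0, s1, s2, s3}
read 1: {s1, s2, s3, s4}
read 0: {s0, s1, s2, s3, s4}
read 0: {s0, s1, s2, s3, s4}
read 0: {s0, s1, s2, s3, s4}
read 0: {s0, s1, s2, s3, s4}
read 0: {s0, s1, s2, s3, s4}
Final reachable set {s0, s1, s2, s3, s4} has 5 states.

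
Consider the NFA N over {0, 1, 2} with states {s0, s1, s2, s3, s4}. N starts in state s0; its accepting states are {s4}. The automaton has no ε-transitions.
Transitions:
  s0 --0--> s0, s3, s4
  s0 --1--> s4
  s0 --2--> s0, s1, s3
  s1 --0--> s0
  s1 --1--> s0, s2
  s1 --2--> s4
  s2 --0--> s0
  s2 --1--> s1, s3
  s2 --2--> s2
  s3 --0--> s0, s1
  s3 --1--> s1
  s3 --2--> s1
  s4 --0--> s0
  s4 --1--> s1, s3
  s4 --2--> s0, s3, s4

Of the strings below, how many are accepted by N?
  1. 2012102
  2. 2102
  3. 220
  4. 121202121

4

2012102: accepted
2102: accepted
220: accepted
121202121: accepted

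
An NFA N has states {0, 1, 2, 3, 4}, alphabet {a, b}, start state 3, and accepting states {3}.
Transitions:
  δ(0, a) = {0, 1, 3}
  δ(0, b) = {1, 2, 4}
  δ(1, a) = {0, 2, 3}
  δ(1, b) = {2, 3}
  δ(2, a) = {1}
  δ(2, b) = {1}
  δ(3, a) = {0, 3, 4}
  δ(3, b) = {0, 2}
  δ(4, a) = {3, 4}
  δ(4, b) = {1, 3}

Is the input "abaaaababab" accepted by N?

Start: {3}
read a: {0, 3, 4}
read b: {0, 1, 2, 3, 4}
read a: {0, 1, 2, 3, 4}
read a: {0, 1, 2, 3, 4}
read a: {0, 1, 2, 3, 4}
read a: {0, 1, 2, 3, 4}
read b: {0, 1, 2, 3, 4}
read a: {0, 1, 2, 3, 4}
read b: {0, 1, 2, 3, 4}
read a: {0, 1, 2, 3, 4}
read b: {0, 1, 2, 3, 4}
Reachable ∩ accepting = {3} — nonempty.

accepted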